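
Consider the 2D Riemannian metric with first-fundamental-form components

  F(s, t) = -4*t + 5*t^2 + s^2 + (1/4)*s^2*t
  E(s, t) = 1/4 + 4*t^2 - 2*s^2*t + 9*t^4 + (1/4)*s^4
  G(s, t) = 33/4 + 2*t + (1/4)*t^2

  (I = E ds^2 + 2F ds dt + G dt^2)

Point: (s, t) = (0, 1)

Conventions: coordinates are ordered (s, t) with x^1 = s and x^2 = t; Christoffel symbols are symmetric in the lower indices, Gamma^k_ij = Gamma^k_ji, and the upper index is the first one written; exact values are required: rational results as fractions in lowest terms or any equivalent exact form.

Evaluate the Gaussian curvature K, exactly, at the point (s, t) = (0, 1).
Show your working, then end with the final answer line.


E = 53/4, F = 1, G = 21/2, EG - F^2 = 1105/8 at the point
E_s = 0, E_t = 44, F_s = 0, F_t = 6, G_s = 0, G_t = 5/2
E_tt = 116, F_st = 0, G_ss = 0
Using the Brioschi determinant formula for K from the metric derivatives:
M1 = [[-E_tt/2 + F_st - G_ss/2, E_s/2, F_s - E_t/2], [F_t - G_s/2, E, F], [G_t/2, F, G]] = [[-58, 0, -22], [6, 53/4, 1], [5/4, 1, 21/2]]; det M1 = -62231/8
M2 = [[0, E_t/2, G_s/2], [E_t/2, E, F], [G_s/2, F, G]] = [[0, 22, 0], [22, 53/4, 1], [0, 1, 21/2]]; det M2 = -5082
det M1 - det M2 = -21575/8; K = -21575/8 / (1105/8)^2 = -6904/48841

Answer: K = -6904/48841


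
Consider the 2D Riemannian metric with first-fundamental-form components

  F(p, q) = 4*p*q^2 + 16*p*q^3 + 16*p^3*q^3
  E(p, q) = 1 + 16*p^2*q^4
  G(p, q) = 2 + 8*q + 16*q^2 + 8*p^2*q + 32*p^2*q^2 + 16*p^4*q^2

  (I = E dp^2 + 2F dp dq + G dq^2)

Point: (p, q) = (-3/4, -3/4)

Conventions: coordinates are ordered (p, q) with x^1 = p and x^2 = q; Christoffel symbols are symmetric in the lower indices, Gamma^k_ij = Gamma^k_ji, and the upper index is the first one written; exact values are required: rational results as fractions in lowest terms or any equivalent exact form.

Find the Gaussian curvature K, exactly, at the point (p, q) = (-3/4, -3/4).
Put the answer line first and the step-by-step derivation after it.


Answer: K = -9216/453299

E = 985/256, F = 1593/256, G = 3737/256, EG - F^2 = 2233/128 at the point
E_p = -243/32, E_q = -243/16, F_p = -1017/64, F_q = -1737/64, G_p = -531/16, G_q = -1475/32
E_qq = 243/4, F_pq = 1065/16, G_pp = 339/4
By Brioschi, K is (det M1 - det M2) divided by (EG - F^2) squared.
M1 = [[-E_qq/2 + F_pq - G_pp/2, E_p/2, F_p - E_q/2], [F_q - G_p/2, E, F], [G_q/2, F, G]] = [[-99/16, -243/64, -531/64], [-675/64, 985/256, 1593/256], [-1475/64, 1593/256, 3737/256]]; det M1 = -173673/512
M2 = [[0, E_q/2, G_p/2], [E_q/2, E, F], [G_p/2, F, G]] = [[0, -243/32, -531/32], [-243/32, 985/256, 1593/256], [-531/32, 1593/256, 3737/256]]; det M2 = -170505/512
det M1 - det M2 = -99/16; K = -99/16 / (2233/128)^2 = -9216/453299


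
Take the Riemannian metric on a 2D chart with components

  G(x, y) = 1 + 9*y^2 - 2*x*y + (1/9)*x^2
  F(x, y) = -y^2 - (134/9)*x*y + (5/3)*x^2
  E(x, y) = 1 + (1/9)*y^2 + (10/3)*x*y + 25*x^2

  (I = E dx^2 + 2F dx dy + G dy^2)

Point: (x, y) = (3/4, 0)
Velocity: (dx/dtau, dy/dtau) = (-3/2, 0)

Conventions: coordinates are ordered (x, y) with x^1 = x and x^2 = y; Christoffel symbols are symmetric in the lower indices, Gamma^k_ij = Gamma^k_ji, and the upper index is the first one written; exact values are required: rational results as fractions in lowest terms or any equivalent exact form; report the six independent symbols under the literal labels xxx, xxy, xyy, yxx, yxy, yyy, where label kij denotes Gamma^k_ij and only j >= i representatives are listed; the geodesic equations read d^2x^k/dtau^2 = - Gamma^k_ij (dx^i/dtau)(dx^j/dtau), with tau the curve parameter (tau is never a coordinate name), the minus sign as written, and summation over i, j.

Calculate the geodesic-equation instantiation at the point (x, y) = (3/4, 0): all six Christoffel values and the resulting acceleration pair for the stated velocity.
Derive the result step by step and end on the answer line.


E = 241/16, F = 15/16, G = 17/16 at the point
E_x = 75/2, E_y = 5/2, F_x = 5/2, F_y = -67/6, G_x = 1/6, G_y = -3/2
EG - F^2 = 121/8;  g^inv = (8/121) * [[17/16, -15/16], [-15/16, 241/16]]
first-kind symbols [ij,l] = (1/2)(d_i g_jl + d_j g_il - d_l g_ij): [xx,x] = E_x/2 = 75/4, [xx,y] = F_x - E_y/2 = 5/4, [xy,x] = E_y/2 = 5/4, [xy,y] = G_x/2 = 1/12, [yy,x] = F_y - G_x/2 = -45/4, [yy,y] = G_y/2 = -3/4
Gamma^x_ij = (G*[ij,x] - F*[ij,y])/(EG - F^2), Gamma^y_ij = (E*[ij,y] - F*[ij,x])/(EG - F^2)
Gamma_xxx = 150/121, Gamma_xxy = 10/121, Gamma_xyy = -90/121, Gamma_yxx = 10/121, Gamma_yxy = 2/363, Gamma_yyy = -6/121
d^2x/dtau^2 = -(Gamma_xxx*(-3/2)^2 + 2*Gamma_xxy*(-3/2)*(0) + Gamma_xyy*(0)^2) = -675/242
d^2y/dtau^2 = -(Gamma_yxx*(-3/2)^2 + 2*Gamma_yxy*(-3/2)*(0) + Gamma_yyy*(0)^2) = -45/242

Answer: Gamma_xxx = 150/121, Gamma_xxy = 10/121, Gamma_xyy = -90/121, Gamma_yxx = 10/121, Gamma_yxy = 2/363, Gamma_yyy = -6/121; accelerations (d^2x/dtau^2, d^2y/dtau^2) = (-675/242, -45/242)


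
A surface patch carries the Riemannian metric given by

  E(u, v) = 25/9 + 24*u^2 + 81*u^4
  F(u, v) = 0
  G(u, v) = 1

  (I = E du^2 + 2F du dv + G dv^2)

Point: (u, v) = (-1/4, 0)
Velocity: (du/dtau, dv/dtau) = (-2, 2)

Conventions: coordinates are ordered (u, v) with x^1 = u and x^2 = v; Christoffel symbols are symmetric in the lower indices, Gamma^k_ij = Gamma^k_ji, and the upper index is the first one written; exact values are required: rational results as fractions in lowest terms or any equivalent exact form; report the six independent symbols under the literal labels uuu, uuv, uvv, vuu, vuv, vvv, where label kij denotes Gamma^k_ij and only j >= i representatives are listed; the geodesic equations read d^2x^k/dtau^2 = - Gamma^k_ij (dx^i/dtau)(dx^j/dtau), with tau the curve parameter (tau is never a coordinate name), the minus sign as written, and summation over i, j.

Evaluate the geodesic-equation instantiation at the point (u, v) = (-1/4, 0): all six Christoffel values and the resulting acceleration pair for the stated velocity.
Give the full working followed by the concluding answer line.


E = 10585/2304, F = 0, G = 1 at the point
E_u = -273/16, E_v = 0, F_u = 0, F_v = 0, G_u = 0, G_v = 0
EG - F^2 = 10585/2304;  g^inv = (2304/10585) * [[1, 0], [0, 10585/2304]]
first-kind symbols [ij,l] = (1/2)(d_i g_jl + d_j g_il - d_l g_ij): [uu,u] = E_u/2 = -273/32, [uu,v] = F_u - E_v/2 = 0, [uv,u] = E_v/2 = 0, [uv,v] = G_u/2 = 0, [vv,u] = F_v - G_u/2 = 0, [vv,v] = G_v/2 = 0
Gamma^u_ij = (G*[ij,u] - F*[ij,v])/(EG - F^2), Gamma^v_ij = (E*[ij,v] - F*[ij,u])/(EG - F^2)
Gamma_uuu = -19656/10585, Gamma_uuv = 0, Gamma_uvv = 0, Gamma_vuu = 0, Gamma_vuv = 0, Gamma_vvv = 0
d^2u/dtau^2 = -(Gamma_uuu*(-2)^2 + 2*Gamma_uuv*(-2)*(2) + Gamma_uvv*(2)^2) = 78624/10585
d^2v/dtau^2 = -(Gamma_vuu*(-2)^2 + 2*Gamma_vuv*(-2)*(2) + Gamma_vvv*(2)^2) = 0

Answer: Gamma_uuu = -19656/10585, Gamma_uuv = 0, Gamma_uvv = 0, Gamma_vuu = 0, Gamma_vuv = 0, Gamma_vvv = 0; accelerations (d^2u/dtau^2, d^2v/dtau^2) = (78624/10585, 0)


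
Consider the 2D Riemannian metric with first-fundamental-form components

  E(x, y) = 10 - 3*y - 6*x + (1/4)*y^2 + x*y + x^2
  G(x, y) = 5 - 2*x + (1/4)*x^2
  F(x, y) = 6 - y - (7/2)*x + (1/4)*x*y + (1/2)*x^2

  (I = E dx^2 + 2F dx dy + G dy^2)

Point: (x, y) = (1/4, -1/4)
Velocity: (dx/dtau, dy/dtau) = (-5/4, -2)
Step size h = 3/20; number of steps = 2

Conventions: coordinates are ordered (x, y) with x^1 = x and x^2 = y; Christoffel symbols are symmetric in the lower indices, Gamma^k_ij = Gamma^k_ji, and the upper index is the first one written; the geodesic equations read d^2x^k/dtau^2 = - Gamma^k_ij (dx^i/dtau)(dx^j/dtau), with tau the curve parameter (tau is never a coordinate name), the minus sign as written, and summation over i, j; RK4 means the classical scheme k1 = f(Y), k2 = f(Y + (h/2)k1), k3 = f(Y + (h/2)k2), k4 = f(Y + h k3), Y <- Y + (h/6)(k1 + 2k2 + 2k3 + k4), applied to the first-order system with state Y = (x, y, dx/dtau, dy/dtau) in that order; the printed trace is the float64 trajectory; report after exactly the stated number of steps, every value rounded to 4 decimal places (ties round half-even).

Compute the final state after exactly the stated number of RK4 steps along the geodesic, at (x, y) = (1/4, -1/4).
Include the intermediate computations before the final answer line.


f(Y) = (dx/dtau, dy/dtau, -Gamma^x_ij Y'^i Y'^j, -Gamma^y_ij Y'^i Y'^j) with the Gammas evaluated at the stage position; h = 0.150000; intermediate values shown to 6 dp
step 0: x = 0.2500, y = -0.2500, dx/dtau = -1.2500, dy/dtau = -2.0000
step 1:
  k1: at (x, y) = (0.250000, -0.250000), (dx/dtau, dy/dtau) = (-1.250000, -2.000000); Gamma_xxx = -0.224939, Gamma_xxy = -0.112469, Gamma_xyy = 0.000000, Gamma_yxx = -0.146699, Gamma_yxy = -0.073350, Gamma_yyy = 0.000000; k1 = (-1.250000, -2.000000, 0.913814, 0.595966)
  k2: at (x, y) = (0.156250, -0.400000), (dx/dtau, dy/dtau) = (-1.181464, -1.955303); Gamma_xxx = -0.218065, Gamma_xxy = -0.109032, Gamma_xyy = 0.000000, Gamma_yxx = -0.137690, Gamma_yxy = -0.068845, Gamma_yyy = 0.000000; k2 = (-1.181464, -1.955303, 0.808142, 0.510275)
  k3: at (x, y) = (0.161390, -0.396648), (dx/dtau, dy/dtau) = (-1.189389, -1.961729); Gamma_xxx = -0.218379, Gamma_xxy = -0.109190, Gamma_xyy = 0.000000, Gamma_yxx = -0.138013, Gamma_yxy = -0.069006, Gamma_yyy = 0.000000; k3 = (-1.189389, -1.961729, 0.818465, 0.517260)
  k4: at (x, y) = (0.071592, -0.544259), (dx/dtau, dy/dtau) = (-1.127230, -1.922411); Gamma_xxx = -0.211935, Gamma_xxy = -0.105967, Gamma_xyy = 0.000000, Gamma_yxx = -0.130066, Gamma_yxy = -0.065033, Gamma_yyy = 0.000000; k4 = (-1.127230, -1.922411, 0.728556, 0.447123)
  Y <- Y + (h/6)(k1 + 2k2 + 2k3 + k4): x = 0.0720, y = -0.5439, dx/dtau = -1.1276, dy/dtau = -1.9225
step 2:
  k1: at (x, y) = (0.072027, -0.543912), (dx/dtau, dy/dtau) = (-1.127610, -1.922546); Gamma_xxx = -0.211961, Gamma_xxy = -0.105980, Gamma_xyy = 0.000000, Gamma_yxx = -0.130093, Gamma_yxy = -0.065046, Gamma_yyy = 0.000000; k1 = (-1.127610, -1.922546, 0.729016, 0.447440)
  k2: at (x, y) = (-0.012544, -0.688103), (dx/dtau, dy/dtau) = (-1.072934, -1.888988); Gamma_xxx = -0.206029, Gamma_xxy = -0.103014, Gamma_xyy = 0.000000, Gamma_yxx = -0.123146, Gamma_yxy = -0.061573, Gamma_yyy = 0.000000; k2 = (-1.072934, -1.888988, 0.654749, 0.391350)
  k3: at (x, y) = (-0.008443, -0.685586), (dx/dtau, dy/dtau) = (-1.078504, -1.893195); Gamma_xxx = -0.206259, Gamma_xxy = -0.103130, Gamma_xyy = 0.000000, Gamma_yxx = -0.123354, Gamma_yxy = -0.061677, Gamma_yyy = 0.000000; k3 = (-1.078504, -1.893195, 0.661059, 0.395349)
  k4: at (x, y) = (-0.089749, -0.827891), (dx/dtau, dy/dtau) = (-1.028452, -1.863244); Gamma_xxx = -0.200700, Gamma_xxy = -0.100350, Gamma_xyy = 0.000000, Gamma_yxx = -0.117135, Gamma_yxy = -0.058568, Gamma_yyy = 0.000000; k4 = (-1.028452, -1.863244, 0.596875, 0.348356)
  Y <- Y + (h/6)(k1 + 2k2 + 2k3 + k4): x = -0.0894, y = -0.8277, dx/dtau = -1.0287, dy/dtau = -1.8633

Answer: x = -0.0894, y = -0.8277, dx/dtau = -1.0287, dy/dtau = -1.8633


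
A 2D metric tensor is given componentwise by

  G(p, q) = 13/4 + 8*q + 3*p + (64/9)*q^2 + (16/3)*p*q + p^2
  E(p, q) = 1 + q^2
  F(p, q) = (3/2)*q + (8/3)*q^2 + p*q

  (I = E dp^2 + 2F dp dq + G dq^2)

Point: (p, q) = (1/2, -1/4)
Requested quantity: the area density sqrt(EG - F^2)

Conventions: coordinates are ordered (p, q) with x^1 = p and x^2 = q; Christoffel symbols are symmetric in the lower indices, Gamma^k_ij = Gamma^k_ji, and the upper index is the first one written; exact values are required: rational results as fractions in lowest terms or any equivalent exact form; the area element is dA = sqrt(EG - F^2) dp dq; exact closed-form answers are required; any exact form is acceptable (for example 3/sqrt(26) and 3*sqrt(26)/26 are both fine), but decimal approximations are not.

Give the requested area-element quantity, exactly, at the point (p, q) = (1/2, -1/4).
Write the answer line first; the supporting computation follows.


Answer: sqrt(EG - F^2) = sqrt(409)/12

E = 17/16, F = -1/3, G = 25/9; EG - F^2 = 409/144


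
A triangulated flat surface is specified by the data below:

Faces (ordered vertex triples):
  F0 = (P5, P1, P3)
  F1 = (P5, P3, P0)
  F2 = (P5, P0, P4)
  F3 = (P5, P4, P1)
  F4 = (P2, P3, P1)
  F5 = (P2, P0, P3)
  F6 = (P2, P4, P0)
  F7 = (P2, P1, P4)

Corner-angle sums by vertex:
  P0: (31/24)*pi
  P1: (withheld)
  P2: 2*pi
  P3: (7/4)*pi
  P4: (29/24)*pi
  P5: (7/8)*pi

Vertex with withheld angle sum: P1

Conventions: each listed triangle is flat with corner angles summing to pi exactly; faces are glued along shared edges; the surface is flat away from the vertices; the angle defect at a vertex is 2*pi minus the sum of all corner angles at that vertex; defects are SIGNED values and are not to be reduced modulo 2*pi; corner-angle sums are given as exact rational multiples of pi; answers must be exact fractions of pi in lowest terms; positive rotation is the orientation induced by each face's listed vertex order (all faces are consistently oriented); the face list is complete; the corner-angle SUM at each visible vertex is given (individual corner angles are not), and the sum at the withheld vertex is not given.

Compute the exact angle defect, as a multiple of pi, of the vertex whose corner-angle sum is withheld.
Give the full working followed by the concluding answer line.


V = 6, E = 12, F = 8; chi = V - E + F = 2
Gauss-Bonnet: total defect = 2*pi*chi = 4*pi; visible defects sum to (23/8)*pi

Answer: defect(P1) = (9/8)*pi


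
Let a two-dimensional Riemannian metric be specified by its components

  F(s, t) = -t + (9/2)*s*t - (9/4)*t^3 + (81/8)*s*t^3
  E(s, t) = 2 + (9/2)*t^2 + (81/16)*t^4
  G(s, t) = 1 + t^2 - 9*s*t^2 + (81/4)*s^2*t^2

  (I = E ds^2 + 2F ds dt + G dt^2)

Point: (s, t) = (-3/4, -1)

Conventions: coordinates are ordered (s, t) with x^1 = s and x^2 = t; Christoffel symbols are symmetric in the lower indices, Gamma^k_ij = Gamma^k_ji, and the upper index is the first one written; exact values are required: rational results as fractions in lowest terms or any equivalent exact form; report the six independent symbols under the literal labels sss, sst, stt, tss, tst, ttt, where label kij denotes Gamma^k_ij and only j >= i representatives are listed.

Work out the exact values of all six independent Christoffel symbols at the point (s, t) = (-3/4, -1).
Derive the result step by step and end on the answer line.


E = 185/16, F = 455/32, G = 1289/64 at the point
E_s = 0, E_t = -117/4, F_s = -117/8, F_t = -1085/32, G_s = -315/8, G_t = -1225/32
EG - F^2 = 1965/64;  g^inv = (64/1965) * [[1289/64, -455/32], [-455/32, 185/16]]
first-kind symbols [ij,l] = (1/2)(d_i g_jl + d_j g_il - d_l g_ij): [ss,s] = E_s/2 = 0, [ss,t] = F_s - E_t/2 = 0, [st,s] = E_t/2 = -117/8, [st,t] = G_s/2 = -315/16, [tt,s] = F_t - G_s/2 = -455/32, [tt,t] = G_t/2 = -1225/64
Gamma^s_ij = (G*[ij,s] - F*[ij,t])/(EG - F^2), Gamma^t_ij = (E*[ij,t] - F*[ij,s])/(EG - F^2)

Answer: Gamma_sss = 0, Gamma_sst = -312/655, Gamma_stt = -182/393, Gamma_tss = 0, Gamma_tst = -84/131, Gamma_ttt = -245/393


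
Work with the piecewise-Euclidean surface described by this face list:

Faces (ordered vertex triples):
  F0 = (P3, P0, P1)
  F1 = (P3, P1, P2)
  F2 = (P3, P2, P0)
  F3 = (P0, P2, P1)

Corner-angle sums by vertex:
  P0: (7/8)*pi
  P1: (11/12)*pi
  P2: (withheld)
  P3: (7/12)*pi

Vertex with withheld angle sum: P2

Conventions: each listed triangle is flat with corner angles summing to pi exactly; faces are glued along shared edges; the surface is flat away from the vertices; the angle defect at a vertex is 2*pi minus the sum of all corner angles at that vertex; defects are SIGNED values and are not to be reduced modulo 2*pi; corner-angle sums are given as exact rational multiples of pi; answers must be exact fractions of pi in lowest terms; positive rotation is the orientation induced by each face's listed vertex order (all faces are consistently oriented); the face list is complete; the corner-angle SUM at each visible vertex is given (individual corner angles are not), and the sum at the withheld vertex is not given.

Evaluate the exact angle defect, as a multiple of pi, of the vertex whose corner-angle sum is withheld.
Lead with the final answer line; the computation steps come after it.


Answer: defect(P2) = (3/8)*pi

V = 4, E = 6, F = 4; chi = V - E + F = 2
Gauss-Bonnet: total defect = 2*pi*chi = 4*pi; visible defects sum to (29/8)*pi


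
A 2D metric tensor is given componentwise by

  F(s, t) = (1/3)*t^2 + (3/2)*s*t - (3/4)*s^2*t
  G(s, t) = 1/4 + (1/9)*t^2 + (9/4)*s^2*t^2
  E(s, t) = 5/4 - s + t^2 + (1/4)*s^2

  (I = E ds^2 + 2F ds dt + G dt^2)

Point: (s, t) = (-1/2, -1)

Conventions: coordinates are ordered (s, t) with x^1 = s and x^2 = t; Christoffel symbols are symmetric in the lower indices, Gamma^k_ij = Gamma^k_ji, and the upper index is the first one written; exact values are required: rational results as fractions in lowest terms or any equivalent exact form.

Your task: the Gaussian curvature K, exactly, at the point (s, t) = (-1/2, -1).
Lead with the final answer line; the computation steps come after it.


Answer: K = -58674/80089

E = 45/16, F = 61/48, G = 133/144, EG - F^2 = 283/288 at the point
E_s = -5/4, E_t = -2, F_s = -9/4, F_t = -77/48, G_s = -9/4, G_t = -97/72
E_tt = 2, F_st = 9/4, G_ss = 9/2
K follows from Brioschi's formula, (det M1 - det M2)/(EG - F^2)^2.
M1 = [[-E_tt/2 + F_st - G_ss/2, E_s/2, F_s - E_t/2], [F_t - G_s/2, E, F], [G_t/2, F, G]] = [[-1, -5/8, -5/4], [-23/48, 45/16, 61/48], [-97/144, 61/48, 133/144]]; det M1 = -64453/27648
M2 = [[0, E_t/2, G_s/2], [E_t/2, E, F], [G_s/2, F, G]] = [[0, -1, -9/8], [-1, 45/16, 61/48], [-9/8, 61/48, 133/144]]; det M2 = -14965/9216
det M1 - det M2 = -9779/13824; K = -9779/13824 / (283/288)^2 = -58674/80089


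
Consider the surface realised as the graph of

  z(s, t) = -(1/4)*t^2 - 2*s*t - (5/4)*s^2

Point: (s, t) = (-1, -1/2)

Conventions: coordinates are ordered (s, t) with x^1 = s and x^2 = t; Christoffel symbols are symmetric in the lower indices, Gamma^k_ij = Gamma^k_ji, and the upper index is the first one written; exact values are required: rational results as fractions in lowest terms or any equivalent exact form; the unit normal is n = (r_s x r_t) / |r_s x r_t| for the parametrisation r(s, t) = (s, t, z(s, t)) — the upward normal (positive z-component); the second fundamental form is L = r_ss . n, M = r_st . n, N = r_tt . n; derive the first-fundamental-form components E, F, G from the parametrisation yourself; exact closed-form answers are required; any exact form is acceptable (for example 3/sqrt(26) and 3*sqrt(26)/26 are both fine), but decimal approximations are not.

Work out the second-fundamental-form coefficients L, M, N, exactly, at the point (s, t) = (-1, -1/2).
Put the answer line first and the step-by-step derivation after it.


Answer: L = -10*sqrt(293)/293, M = -8*sqrt(293)/293, N = -2*sqrt(293)/293

z_s = 7/2, z_t = 9/4, z_ss = -5/2, z_st = -2, z_tt = -1/2
E = 53/4, F = 63/8, G = 97/16; answer radicand W^2 = 293/16
unnormalised second-form numerators: l = -5/2, m = -2, n = -1/2; L = l/sqrt(293/16), and similarly M = m/sqrt(W^2), N = n/sqrt(W^2)


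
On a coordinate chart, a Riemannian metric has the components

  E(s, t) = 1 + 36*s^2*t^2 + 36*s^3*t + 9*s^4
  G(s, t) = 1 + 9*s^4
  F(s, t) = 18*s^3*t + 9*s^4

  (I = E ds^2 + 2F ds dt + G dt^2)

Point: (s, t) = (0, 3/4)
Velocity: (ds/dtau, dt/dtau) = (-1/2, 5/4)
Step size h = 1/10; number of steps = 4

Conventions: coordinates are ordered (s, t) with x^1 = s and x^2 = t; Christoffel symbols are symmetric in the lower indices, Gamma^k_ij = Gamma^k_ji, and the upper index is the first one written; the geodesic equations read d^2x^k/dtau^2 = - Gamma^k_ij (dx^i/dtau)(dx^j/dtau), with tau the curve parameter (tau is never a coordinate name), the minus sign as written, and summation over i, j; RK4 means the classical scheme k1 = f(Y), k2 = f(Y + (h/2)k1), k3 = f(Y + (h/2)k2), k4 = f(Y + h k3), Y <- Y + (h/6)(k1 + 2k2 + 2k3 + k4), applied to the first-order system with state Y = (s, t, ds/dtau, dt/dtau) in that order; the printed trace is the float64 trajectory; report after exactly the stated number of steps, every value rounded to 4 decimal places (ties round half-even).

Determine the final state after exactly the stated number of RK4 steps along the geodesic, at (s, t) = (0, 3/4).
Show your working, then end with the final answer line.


f(Y) = (ds/dtau, dt/dtau, -Gamma^s_ij Y'^i Y'^j, -Gamma^t_ij Y'^i Y'^j) with the Gammas evaluated at the stage position; h = 0.100000; intermediate values shown to 6 dp
step 0: s = 0.0000, t = 0.7500, ds/dtau = -0.5000, dt/dtau = 1.2500
step 1:
  k1: at (s, t) = (0.000000, 0.750000), (ds/dtau, dt/dtau) = (-0.500000, 1.250000); Gamma_sss = 0.000000, Gamma_sst = 0.000000, Gamma_stt = 0.000000, Gamma_tss = 0.000000, Gamma_tst = 0.000000, Gamma_ttt = 0.000000; k1 = (-0.500000, 1.250000, 0.000000, 0.000000)
  k2: at (s, t) = (-0.025000, 0.812500), (ds/dtau, dt/dtau) = (-0.500000, 1.250000); Gamma_sss = -0.558949, Gamma_sst = 0.017744, Gamma_stt = 0.000000, Gamma_tss = 0.008734, Gamma_tst = -0.000277, Gamma_ttt = 0.000000; k2 = (-0.500000, 1.250000, 0.161918, -0.002530)
  k3: at (s, t) = (-0.025000, 0.812500), (ds/dtau, dt/dtau) = (-0.491904, 1.249874); Gamma_sss = -0.558949, Gamma_sst = 0.017744, Gamma_stt = 0.000000, Gamma_tss = 0.008734, Gamma_tst = -0.000277, Gamma_ttt = 0.000000; k3 = (-0.491904, 1.249874, 0.157068, -0.002454)
  k4: at (s, t) = (-0.049190, 0.874987), (ds/dtau, dt/dtau) = (-0.484293, 1.249755); Gamma_sss = -1.169831, Gamma_sst = 0.069684, Gamma_stt = 0.000000, Gamma_tss = 0.033834, Gamma_tst = -0.002015, Gamma_ttt = 0.000000; k4 = (-0.484293, 1.249755, 0.358724, -0.010375)
  Y <- Y + (h/6)(k1 + 2k2 + 2k3 + k4): s = -0.0495, t = 0.8750, ds/dtau = -0.4834, dt/dtau = 1.2497
step 2:
  k1: at (s, t) = (-0.049468, 0.874992), (ds/dtau, dt/dtau) = (-0.483388, 1.249661); Gamma_sss = -1.175096, Gamma_sst = 0.070416, Gamma_stt = 0.000000, Gamma_tss = 0.034184, Gamma_tst = -0.002048, Gamma_ttt = 0.000000; k1 = (-0.483388, 1.249661, 0.359651, -0.010462)
  k2: at (s, t) = (-0.073638, 0.937475), (ds/dtau, dt/dtau) = (-0.465406, 1.249138); Gamma_sss = -1.780141, Gamma_sst = 0.151748, Gamma_stt = 0.000000, Gamma_tss = 0.072772, Gamma_tst = -0.006203, Gamma_ttt = 0.000000; k2 = (-0.465406, 1.249138, 0.562023, -0.022976)
  k3: at (s, t) = (-0.072739, 0.937449), (ds/dtau, dt/dtau) = (-0.455287, 1.248512); Gamma_sss = -1.766668, Gamma_sst = 0.148611, Gamma_stt = 0.000000, Gamma_tss = 0.071306, Gamma_tst = -0.005998, Gamma_ttt = 0.000000; k3 = (-0.455287, 1.248512, 0.535156, -0.021600)
  k4: at (s, t) = (-0.094997, 0.999843), (ds/dtau, dt/dtau) = (-0.429873, 1.247501); Gamma_sss = -2.275004, Gamma_sst = 0.238846, Gamma_stt = 0.000000, Gamma_tss = 0.113467, Gamma_tst = -0.011913, Gamma_ttt = 0.000000; k4 = (-0.429873, 1.247501, 0.676570, -0.033744)
  Y <- Y + (h/6)(k1 + 2k2 + 2k3 + k4): s = -0.0954, t = 0.9999, ds/dtau = -0.4295, dt/dtau = 1.2474
step 3:
  k1: at (s, t) = (-0.095379, 0.999866), (ds/dtau, dt/dtau) = (-0.429545, 1.247438); Gamma_sss = -2.278831, Gamma_sst = 0.240305, Gamma_stt = 0.000000, Gamma_tss = 0.114135, Gamma_tst = -0.012036, Gamma_ttt = 0.000000; k1 = (-0.429545, 1.247438, 0.677992, -0.033957)
  k2: at (s, t) = (-0.116856, 1.062238), (ds/dtau, dt/dtau) = (-0.395646, 1.245740); Gamma_sss = -2.666762, Gamma_sst = 0.329632, Gamma_stt = 0.000000, Gamma_tss = 0.155223, Gamma_tst = -0.019187, Gamma_ttt = 0.000000; k2 = (-0.395646, 1.245740, 0.742376, -0.043211)
  k3: at (s, t) = (-0.115161, 1.062153), (ds/dtau, dt/dtau) = (-0.392427, 1.245278); Gamma_sss = -2.658763, Gamma_sst = 0.323326, Gamma_stt = 0.000000, Gamma_tss = 0.152397, Gamma_tst = -0.018533, Gamma_ttt = 0.000000; k3 = (-0.392427, 1.245278, 0.725452, -0.041582)
  k4: at (s, t) = (-0.134622, 1.124394), (ds/dtau, dt/dtau) = (-0.357000, 1.243280); Gamma_sss = -2.927624, Gamma_sst = 0.398195, Gamma_stt = 0.000000, Gamma_tss = 0.186420, Gamma_tst = -0.025355, Gamma_ttt = 0.000000; k4 = (-0.357000, 1.243280, 0.726602, -0.046267)
  Y <- Y + (h/6)(k1 + 2k2 + 2k3 + k4): s = -0.1348, t = 1.1244, ds/dtau = -0.3572, dt/dtau = 1.2433
step 4:
  k1: at (s, t) = (-0.134757, 1.124412), (ds/dtau, dt/dtau) = (-0.357208, 1.243275); Gamma_sss = -2.927699, Gamma_sst = 0.398653, Gamma_stt = 0.000000, Gamma_tss = 0.186621, Gamma_tst = -0.025411, Gamma_ttt = 0.000000; k1 = (-0.357208, 1.243275, 0.727657, -0.046383)
  k2: at (s, t) = (-0.152618, 1.186576), (ds/dtau, dt/dtau) = (-0.320825, 1.240956); Gamma_sss = -3.094021, Gamma_sst = 0.456694, Gamma_stt = 0.000000, Gamma_tss = 0.212653, Gamma_tst = -0.031389, Gamma_ttt = 0.000000; k2 = (-0.320825, 1.240956, 0.682111, -0.046882)
  k3: at (s, t) = (-0.150799, 1.186460), (ds/dtau, dt/dtau) = (-0.323102, 1.240931); Gamma_sss = -3.099765, Gamma_sst = 0.451345, Gamma_stt = 0.000000, Gamma_tss = 0.210358, Gamma_tst = -0.030629, Gamma_ttt = 0.000000; k3 = (-0.323102, 1.240931, 0.685532, -0.046522)
  k4: at (s, t) = (-0.167068, 1.248505), (ds/dtau, dt/dtau) = (-0.288655, 1.238623); Gamma_sss = -3.196197, Gamma_sst = 0.493769, Gamma_stt = 0.000000, Gamma_tss = 0.229182, Gamma_tst = -0.035406, Gamma_ttt = 0.000000; k4 = (-0.288655, 1.238623, 0.619391, -0.044413)
  Y <- Y + (h/6)(k1 + 2k2 + 2k3 + k4): s = -0.1670, t = 1.2485, ds/dtau = -0.2892, dt/dtau = 1.2386

Answer: s = -0.1670, t = 1.2485, ds/dtau = -0.2892, dt/dtau = 1.2386


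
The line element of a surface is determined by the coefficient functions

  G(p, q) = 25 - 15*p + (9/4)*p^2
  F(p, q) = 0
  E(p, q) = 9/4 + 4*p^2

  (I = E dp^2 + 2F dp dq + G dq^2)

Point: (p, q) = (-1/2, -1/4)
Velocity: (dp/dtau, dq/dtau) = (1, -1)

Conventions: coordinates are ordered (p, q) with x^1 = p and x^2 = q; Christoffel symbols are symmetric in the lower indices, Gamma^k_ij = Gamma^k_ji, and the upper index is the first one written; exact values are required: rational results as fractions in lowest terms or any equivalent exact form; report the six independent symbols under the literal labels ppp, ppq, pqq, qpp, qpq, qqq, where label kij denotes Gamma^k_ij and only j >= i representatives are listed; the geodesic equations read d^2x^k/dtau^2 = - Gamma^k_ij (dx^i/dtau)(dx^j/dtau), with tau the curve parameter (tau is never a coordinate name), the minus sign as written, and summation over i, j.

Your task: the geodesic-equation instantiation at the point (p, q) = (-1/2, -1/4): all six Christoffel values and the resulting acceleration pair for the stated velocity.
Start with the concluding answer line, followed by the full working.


Answer: Gamma_ppp = -8/13, Gamma_ppq = 0, Gamma_pqq = 69/26, Gamma_qpp = 0, Gamma_qpq = -6/23, Gamma_qqq = 0; accelerations (d^2p/dtau^2, d^2q/dtau^2) = (-53/26, -12/23)

E = 13/4, F = 0, G = 529/16 at the point
E_p = -4, E_q = 0, F_p = 0, F_q = 0, G_p = -69/4, G_q = 0
EG - F^2 = 6877/64;  g^inv = (64/6877) * [[529/16, 0], [0, 13/4]]
first-kind symbols [ij,l] = (1/2)(d_i g_jl + d_j g_il - d_l g_ij): [pp,p] = E_p/2 = -2, [pp,q] = F_p - E_q/2 = 0, [pq,p] = E_q/2 = 0, [pq,q] = G_p/2 = -69/8, [qq,p] = F_q - G_p/2 = 69/8, [qq,q] = G_q/2 = 0
Gamma^p_ij = (G*[ij,p] - F*[ij,q])/(EG - F^2), Gamma^q_ij = (E*[ij,q] - F*[ij,p])/(EG - F^2)
Gamma_ppp = -8/13, Gamma_ppq = 0, Gamma_pqq = 69/26, Gamma_qpp = 0, Gamma_qpq = -6/23, Gamma_qqq = 0
d^2p/dtau^2 = -(Gamma_ppp*(1)^2 + 2*Gamma_ppq*(1)*(-1) + Gamma_pqq*(-1)^2) = -53/26
d^2q/dtau^2 = -(Gamma_qpp*(1)^2 + 2*Gamma_qpq*(1)*(-1) + Gamma_qqq*(-1)^2) = -12/23


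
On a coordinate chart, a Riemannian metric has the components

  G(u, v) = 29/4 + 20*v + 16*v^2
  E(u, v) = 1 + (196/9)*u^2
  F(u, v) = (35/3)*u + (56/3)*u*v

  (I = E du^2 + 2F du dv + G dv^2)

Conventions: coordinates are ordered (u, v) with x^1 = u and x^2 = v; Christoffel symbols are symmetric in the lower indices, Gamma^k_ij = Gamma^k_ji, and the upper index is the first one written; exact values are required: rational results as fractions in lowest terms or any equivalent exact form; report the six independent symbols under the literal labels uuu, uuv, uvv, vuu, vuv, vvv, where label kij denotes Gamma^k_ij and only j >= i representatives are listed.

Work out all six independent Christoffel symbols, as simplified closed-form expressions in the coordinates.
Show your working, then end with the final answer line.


E = 1 + (196/9)*u^2; F = (35/3)*u + (56/3)*u*v; G = 29/4 + 20*v + 16*v^2
Gamma^k_ij = (1/2) g^{kl} (d_i g_jl + d_j g_il - d_l g_ij), with g^inv = (1/(EG-F^2)) [[G, -F], [-F, E]]
first partials: E_u = (392/9)*u, E_v = 0, F_u = 35/3 + (56/3)*v, F_v = (56/3)*u, G_u = 0, G_v = 20 + 32*v
D = EG - F^2 = 29/4 + 20*v + 16*v^2 + (196/9)*u^2
expanded: Gamma^u_uu = (G E_u - 2F F_u + F E_v)/(2D), Gamma^u_uv = (G E_v - F G_u)/(2D), Gamma^u_vv = (2G F_v - G G_u - F G_v)/(2D), Gamma^v_uu = (2E F_u - E E_v - F E_u)/(2D), Gamma^v_uv = (E G_u - F E_v)/(2D), Gamma^v_vv = (E G_v - 2F F_v + F G_u)/(2D); substitute and cancel common factors

Answer: Gamma_uuu = 784*u/(784*u^2 + 576*v^2 + 720*v + 261), Gamma_uuv = 0, Gamma_uvv = 672*u/(784*u^2 + 576*v^2 + 720*v + 261), Gamma_vuu = (672*v + 420)/(784*u^2 + 576*v^2 + 720*v + 261), Gamma_vuv = 0, Gamma_vvv = (576*v + 360)/(784*u^2 + 576*v^2 + 720*v + 261)


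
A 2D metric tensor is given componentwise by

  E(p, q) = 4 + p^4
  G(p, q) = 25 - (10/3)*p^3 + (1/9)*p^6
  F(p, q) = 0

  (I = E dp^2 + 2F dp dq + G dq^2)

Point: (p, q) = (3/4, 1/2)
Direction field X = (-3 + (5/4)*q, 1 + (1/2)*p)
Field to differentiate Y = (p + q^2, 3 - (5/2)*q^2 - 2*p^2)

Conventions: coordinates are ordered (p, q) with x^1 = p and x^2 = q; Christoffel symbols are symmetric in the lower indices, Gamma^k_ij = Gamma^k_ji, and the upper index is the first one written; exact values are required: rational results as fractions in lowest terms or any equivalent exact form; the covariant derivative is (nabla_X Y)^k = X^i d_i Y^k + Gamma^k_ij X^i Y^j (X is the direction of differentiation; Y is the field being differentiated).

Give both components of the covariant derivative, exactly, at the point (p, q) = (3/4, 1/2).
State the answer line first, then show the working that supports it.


Answer: (nabla_X Y)^p = -3127/8320, (nabla_X Y)^q = 19267/4976

E = 1105/256, F = 0, G = 96721/4096 at the point
E_p = 27/16, E_q = 0, F_p = 0, F_q = 0, G_p = -2799/512, G_q = 0
EG - F^2 = 106876705/1048576;  g^inv = (1048576/106876705) * [[96721/4096, 0], [0, 1105/256]]
first-kind symbols [ij,l] = (1/2)(d_i g_jl + d_j g_il - d_l g_ij): [pp,p] = E_p/2 = 27/32, [pp,q] = F_p - E_q/2 = 0, [pq,p] = E_q/2 = 0, [pq,q] = G_p/2 = -2799/1024, [qq,p] = F_q - G_p/2 = 2799/1024, [qq,q] = G_q/2 = 0
Gamma^p_ij = (G*[ij,p] - F*[ij,q])/(EG - F^2), Gamma^q_ij = (E*[ij,q] - F*[ij,p])/(EG - F^2)
Gamma_ppp = 216/1105, Gamma_ppq = 0, Gamma_pqq = 2799/4420, Gamma_qpp = 0, Gamma_qpq = -36/311, Gamma_qqq = 0
X = (-19/8, 11/8), Y = (1, 5/4) at the point


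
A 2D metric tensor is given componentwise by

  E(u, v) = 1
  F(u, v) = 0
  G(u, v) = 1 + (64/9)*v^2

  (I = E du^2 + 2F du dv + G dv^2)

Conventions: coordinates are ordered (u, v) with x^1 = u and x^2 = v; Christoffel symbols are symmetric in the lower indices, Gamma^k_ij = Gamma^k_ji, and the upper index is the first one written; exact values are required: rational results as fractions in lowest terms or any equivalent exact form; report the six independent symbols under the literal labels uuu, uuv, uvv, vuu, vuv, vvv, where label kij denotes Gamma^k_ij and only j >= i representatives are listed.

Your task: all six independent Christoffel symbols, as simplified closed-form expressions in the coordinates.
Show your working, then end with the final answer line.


E = 1; F = 0; G = 1 + (64/9)*v^2
Gamma^k_ij = (1/2) g^{kl} (d_i g_jl + d_j g_il - d_l g_ij), with g^inv = (1/(EG-F^2)) [[G, -F], [-F, E]]
first partials: E_u = 0, E_v = 0, F_u = 0, F_v = 0, G_u = 0, G_v = (128/9)*v
D = EG - F^2 = 1 + (64/9)*v^2
expanded: Gamma^u_uu = (G E_u - 2F F_u + F E_v)/(2D), Gamma^u_uv = (G E_v - F G_u)/(2D), Gamma^u_vv = (2G F_v - G G_u - F G_v)/(2D), Gamma^v_uu = (2E F_u - E E_v - F E_u)/(2D), Gamma^v_uv = (E G_u - F E_v)/(2D), Gamma^v_vv = (E G_v - 2F F_v + F G_u)/(2D); substitute and cancel common factors

Answer: Gamma_uuu = 0, Gamma_uuv = 0, Gamma_uvv = 0, Gamma_vuu = 0, Gamma_vuv = 0, Gamma_vvv = 64*v/(64*v^2 + 9)


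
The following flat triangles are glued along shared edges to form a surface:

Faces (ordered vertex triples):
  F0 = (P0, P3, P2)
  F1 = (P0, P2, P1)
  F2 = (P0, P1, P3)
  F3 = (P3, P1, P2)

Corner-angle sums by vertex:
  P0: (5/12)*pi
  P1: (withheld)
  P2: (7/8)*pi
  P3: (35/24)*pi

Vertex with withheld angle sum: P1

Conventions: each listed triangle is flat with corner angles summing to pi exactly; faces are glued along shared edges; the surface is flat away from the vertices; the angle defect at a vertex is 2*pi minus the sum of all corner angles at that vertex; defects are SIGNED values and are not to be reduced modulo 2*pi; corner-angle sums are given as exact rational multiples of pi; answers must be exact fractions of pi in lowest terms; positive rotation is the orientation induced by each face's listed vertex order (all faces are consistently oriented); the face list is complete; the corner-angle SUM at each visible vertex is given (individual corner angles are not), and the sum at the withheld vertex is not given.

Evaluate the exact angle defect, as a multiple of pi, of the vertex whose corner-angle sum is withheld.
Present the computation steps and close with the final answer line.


V = 4, E = 6, F = 4; chi = V - E + F = 2
Gauss-Bonnet: total defect = 2*pi*chi = 4*pi; visible defects sum to (13/4)*pi

Answer: defect(P1) = (3/4)*pi


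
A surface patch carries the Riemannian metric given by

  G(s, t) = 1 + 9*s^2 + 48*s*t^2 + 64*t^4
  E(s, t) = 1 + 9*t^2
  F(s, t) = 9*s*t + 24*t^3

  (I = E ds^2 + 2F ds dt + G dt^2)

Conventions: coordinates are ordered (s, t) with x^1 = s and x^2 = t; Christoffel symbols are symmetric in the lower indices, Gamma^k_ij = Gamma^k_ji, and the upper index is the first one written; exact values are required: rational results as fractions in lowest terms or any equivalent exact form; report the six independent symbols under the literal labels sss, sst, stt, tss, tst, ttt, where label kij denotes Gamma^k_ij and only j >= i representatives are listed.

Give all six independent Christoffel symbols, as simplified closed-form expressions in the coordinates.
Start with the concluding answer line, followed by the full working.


Answer: Gamma_sss = 0, Gamma_sst = 9*t/(9*s^2 + 48*s*t^2 + 64*t^4 + 9*t^2 + 1), Gamma_stt = 48*t^2/(9*s^2 + 48*s*t^2 + 64*t^4 + 9*t^2 + 1), Gamma_tss = 0, Gamma_tst = (9*s + 24*t^2)/(9*s^2 + 48*s*t^2 + 64*t^4 + 9*t^2 + 1), Gamma_ttt = (48*s*t + 128*t^3)/(9*s^2 + 48*s*t^2 + 64*t^4 + 9*t^2 + 1)

E = 1 + 9*t^2; F = 9*s*t + 24*t^3; G = 1 + 9*s^2 + 48*s*t^2 + 64*t^4
Gamma^k_ij = (1/2) g^{kl} (d_i g_jl + d_j g_il - d_l g_ij), with g^inv = (1/(EG-F^2)) [[G, -F], [-F, E]]
first partials: E_s = 0, E_t = 18*t, F_s = 9*t, F_t = 9*s + 72*t^2, G_s = 18*s + 48*t^2, G_t = 96*s*t + 256*t^3
D = EG - F^2 = 1 + 9*t^2 + 9*s^2 + 48*s*t^2 + 64*t^4
expanded: Gamma^s_ss = (G E_s - 2F F_s + F E_t)/(2D), Gamma^s_st = (G E_t - F G_s)/(2D), Gamma^s_tt = (2G F_t - G G_s - F G_t)/(2D), Gamma^t_ss = (2E F_s - E E_t - F E_s)/(2D), Gamma^t_st = (E G_s - F E_t)/(2D), Gamma^t_tt = (E G_t - 2F F_t + F G_s)/(2D); substitute and cancel common factors


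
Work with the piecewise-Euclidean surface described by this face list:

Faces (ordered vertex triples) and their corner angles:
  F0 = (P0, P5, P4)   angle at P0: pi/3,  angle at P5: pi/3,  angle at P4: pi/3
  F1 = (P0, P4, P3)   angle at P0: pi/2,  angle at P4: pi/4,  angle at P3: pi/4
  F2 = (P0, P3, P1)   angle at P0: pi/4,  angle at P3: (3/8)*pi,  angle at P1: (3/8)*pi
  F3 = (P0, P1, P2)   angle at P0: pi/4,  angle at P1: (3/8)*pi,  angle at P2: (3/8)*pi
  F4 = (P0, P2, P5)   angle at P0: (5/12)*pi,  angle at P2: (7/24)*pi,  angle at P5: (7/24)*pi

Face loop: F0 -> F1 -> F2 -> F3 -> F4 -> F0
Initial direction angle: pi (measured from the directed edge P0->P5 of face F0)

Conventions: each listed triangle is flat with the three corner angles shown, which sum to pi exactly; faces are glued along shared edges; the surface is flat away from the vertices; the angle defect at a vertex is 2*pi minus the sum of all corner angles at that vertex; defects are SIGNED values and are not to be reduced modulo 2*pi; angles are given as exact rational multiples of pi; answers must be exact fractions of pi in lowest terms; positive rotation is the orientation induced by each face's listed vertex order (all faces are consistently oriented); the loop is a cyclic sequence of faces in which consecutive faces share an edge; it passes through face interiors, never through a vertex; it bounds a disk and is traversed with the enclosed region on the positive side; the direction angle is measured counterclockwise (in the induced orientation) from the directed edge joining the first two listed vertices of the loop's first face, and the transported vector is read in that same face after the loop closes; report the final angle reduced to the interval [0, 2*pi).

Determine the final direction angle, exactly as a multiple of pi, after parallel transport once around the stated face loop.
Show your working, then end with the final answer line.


enclosed vertex P0: corner angles sum to (7/4)*pi, defect = 2*pi - (7/4)*pi = pi/4
by Gauss-Bonnet the loop rotates the vector by the enclosed defect sum (positive orientation, mod 2*pi)
final angle = pi + pi/4 = (5/4)*pi (mod 2*pi)

Answer: final direction angle = (5/4)*pi


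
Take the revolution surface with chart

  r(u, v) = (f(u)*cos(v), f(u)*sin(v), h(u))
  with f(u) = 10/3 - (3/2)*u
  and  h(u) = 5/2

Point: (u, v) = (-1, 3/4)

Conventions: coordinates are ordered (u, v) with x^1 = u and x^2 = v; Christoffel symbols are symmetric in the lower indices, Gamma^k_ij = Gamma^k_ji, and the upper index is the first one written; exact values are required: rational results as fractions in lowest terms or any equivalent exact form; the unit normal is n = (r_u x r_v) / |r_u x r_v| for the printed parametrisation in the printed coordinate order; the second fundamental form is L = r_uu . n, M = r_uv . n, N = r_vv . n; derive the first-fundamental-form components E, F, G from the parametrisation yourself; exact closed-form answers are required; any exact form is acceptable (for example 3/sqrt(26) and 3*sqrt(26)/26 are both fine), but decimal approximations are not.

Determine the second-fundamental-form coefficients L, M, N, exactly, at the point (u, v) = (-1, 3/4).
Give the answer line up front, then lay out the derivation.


Answer: L = 0, M = 0, N = 0

f = 29/6, f' = -3/2, f'' = 0, h' = 0, h'' = 0
E = 9/4, F = 0, G = 841/36; answer radicand W^2 = 9/4
unnormalised second-form numerators: l = 0, m = 0, n = 0; L = l/sqrt(9/4), and similarly M = m/sqrt(W^2), N = n/sqrt(W^2)


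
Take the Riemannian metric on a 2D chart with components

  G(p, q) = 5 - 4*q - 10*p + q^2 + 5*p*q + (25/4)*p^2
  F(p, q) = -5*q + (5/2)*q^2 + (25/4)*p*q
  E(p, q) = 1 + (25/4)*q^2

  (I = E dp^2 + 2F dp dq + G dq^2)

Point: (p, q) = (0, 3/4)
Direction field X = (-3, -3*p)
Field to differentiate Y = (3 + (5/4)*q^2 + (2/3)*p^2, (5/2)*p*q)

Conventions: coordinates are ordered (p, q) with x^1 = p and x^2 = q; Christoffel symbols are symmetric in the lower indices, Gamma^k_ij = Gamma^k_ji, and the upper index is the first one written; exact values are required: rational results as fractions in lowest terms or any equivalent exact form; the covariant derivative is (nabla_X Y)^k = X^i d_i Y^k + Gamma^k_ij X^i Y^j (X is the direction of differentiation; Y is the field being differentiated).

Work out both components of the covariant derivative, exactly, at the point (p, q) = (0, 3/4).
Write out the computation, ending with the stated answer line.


E = 289/64, F = -75/32, G = 41/16 at the point
E_p = 0, E_q = 75/8, F_p = 75/16, F_q = -5/4, G_p = -25/4, G_q = -5/2
EG - F^2 = 389/64;  g^inv = (64/389) * [[41/16, 75/32], [75/32, 289/64]]
first-kind symbols [ij,l] = (1/2)(d_i g_jl + d_j g_il - d_l g_ij): [pp,p] = E_p/2 = 0, [pp,q] = F_p - E_q/2 = 0, [pq,p] = E_q/2 = 75/16, [pq,q] = G_p/2 = -25/8, [qq,p] = F_q - G_p/2 = 15/8, [qq,q] = G_q/2 = -5/4
Gamma^p_ij = (G*[ij,p] - F*[ij,q])/(EG - F^2), Gamma^q_ij = (E*[ij,q] - F*[ij,p])/(EG - F^2)
Gamma_ppp = 0, Gamma_ppq = 300/389, Gamma_pqq = 120/389, Gamma_qpp = 0, Gamma_qpq = -200/389, Gamma_qqq = -80/389
X = (-3, 0), Y = (237/64, 0) at the point

Answer: (nabla_X Y)^p = 0, (nabla_X Y)^q = -45/8


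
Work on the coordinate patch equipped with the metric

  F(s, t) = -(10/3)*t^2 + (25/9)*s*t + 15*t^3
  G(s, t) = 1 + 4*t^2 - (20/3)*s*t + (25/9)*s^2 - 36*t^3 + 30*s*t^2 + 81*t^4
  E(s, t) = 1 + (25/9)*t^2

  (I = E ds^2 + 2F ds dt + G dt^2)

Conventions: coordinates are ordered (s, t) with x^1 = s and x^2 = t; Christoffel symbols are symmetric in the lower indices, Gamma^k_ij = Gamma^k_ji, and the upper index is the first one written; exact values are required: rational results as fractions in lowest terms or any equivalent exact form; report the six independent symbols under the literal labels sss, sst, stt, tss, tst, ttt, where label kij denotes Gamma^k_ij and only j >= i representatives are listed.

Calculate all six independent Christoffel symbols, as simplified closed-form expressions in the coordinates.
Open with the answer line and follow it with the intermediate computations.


Answer: Gamma_sss = 0, Gamma_sst = 25*t/(25*s^2 + 270*s*t^2 - 60*s*t + 729*t^4 - 324*t^3 + 61*t^2 + 9), Gamma_stt = (270*t^2 - 30*t)/(25*s^2 + 270*s*t^2 - 60*s*t + 729*t^4 - 324*t^3 + 61*t^2 + 9), Gamma_tss = 0, Gamma_tst = (25*s + 135*t^2 - 30*t)/(25*s^2 + 270*s*t^2 - 60*s*t + 729*t^4 - 324*t^3 + 61*t^2 + 9), Gamma_ttt = (270*s*t - 30*s + 1458*t^3 - 486*t^2 + 36*t)/(25*s^2 + 270*s*t^2 - 60*s*t + 729*t^4 - 324*t^3 + 61*t^2 + 9)

E = 1 + (25/9)*t^2; F = -(10/3)*t^2 + (25/9)*s*t + 15*t^3; G = 1 + 4*t^2 - (20/3)*s*t + (25/9)*s^2 - 36*t^3 + 30*s*t^2 + 81*t^4
Gamma^k_ij = (1/2) g^{kl} (d_i g_jl + d_j g_il - d_l g_ij), with g^inv = (1/(EG-F^2)) [[G, -F], [-F, E]]
first partials: E_s = 0, E_t = (50/9)*t, F_s = (25/9)*t, F_t = -(20/3)*t + (25/9)*s + 45*t^2, G_s = -(20/3)*t + (50/9)*s + 30*t^2, G_t = 8*t - (20/3)*s - 108*t^2 + 60*s*t + 324*t^3
D = EG - F^2 = 1 + (61/9)*t^2 - (20/3)*s*t + (25/9)*s^2 - 36*t^3 + 30*s*t^2 + 81*t^4
expanded: Gamma^s_ss = (G E_s - 2F F_s + F E_t)/(2D), Gamma^s_st = (G E_t - F G_s)/(2D), Gamma^s_tt = (2G F_t - G G_s - F G_t)/(2D), Gamma^t_ss = (2E F_s - E E_t - F E_s)/(2D), Gamma^t_st = (E G_s - F E_t)/(2D), Gamma^t_tt = (E G_t - 2F F_t + F G_s)/(2D); substitute and cancel common factors
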